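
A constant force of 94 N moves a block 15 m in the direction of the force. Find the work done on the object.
W = F·d = (94)(15) = 1410 J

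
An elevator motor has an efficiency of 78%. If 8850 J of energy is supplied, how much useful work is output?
W_out = η·W_in = 0.78·8850 = 6903.0 J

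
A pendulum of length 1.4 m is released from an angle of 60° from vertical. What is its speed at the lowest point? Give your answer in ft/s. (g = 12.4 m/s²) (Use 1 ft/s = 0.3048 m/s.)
h = L(1 − cosθ) = 1.4(1 − cos60°) = 0.7 m
v = √(2gh) = √(2·12.4·0.7) = 4.16653 m/s = 13.67 ft/s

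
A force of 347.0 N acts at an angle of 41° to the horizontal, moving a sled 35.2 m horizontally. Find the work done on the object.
W = F·d·cosθ = (347.0)(35.2)cos(41°) = 9218 J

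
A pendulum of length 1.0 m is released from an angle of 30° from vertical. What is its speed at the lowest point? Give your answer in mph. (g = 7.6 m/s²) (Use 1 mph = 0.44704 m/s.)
h = L(1 − cosθ) = 1.0(1 − cos30°) = 0.133975 m
v = √(2gh) = √(2·7.6·0.133975) = 1.42703 m/s = 3.192 mph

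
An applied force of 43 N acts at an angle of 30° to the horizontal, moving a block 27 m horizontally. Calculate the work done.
W = F·d·cosθ = (43)(27)cos(30°) = 1005 J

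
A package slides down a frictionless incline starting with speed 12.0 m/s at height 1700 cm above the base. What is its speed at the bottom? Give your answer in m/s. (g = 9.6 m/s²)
Convert to SI: v₀ = 12.0 m/s, h = 17.0 m
½mv₀² + mgh = ½mv² ⇒ v = √(v₀² + 2gh) = √(12.0² + 2·9.6·17.0) = 21.69 m/s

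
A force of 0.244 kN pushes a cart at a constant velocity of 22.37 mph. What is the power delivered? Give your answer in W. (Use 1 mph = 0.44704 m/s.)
Convert to SI: F = 244.0 N, v = 10.0003 m/s
P = Fv = (244.0)(10.0003) = 2440 W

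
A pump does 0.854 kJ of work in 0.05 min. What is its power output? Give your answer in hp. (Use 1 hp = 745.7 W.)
Convert to SI: W = 854.0 J, t = 3.0 s
P = W/t = 854.0/3.0 = 284.667 W = 0.3817 hp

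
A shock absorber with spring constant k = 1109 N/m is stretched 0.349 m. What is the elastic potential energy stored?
PE = ½kx² = ½(1109)(0.349)² = 67.54 J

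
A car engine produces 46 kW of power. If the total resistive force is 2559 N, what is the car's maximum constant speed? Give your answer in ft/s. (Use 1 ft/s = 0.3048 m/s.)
P = Fv ⇒ v = P/F = 46000 W/2559.0 N = 17.9758 m/s = 58.98 ft/s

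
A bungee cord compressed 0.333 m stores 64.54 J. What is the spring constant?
k = 2·PE/x² = 2·64.54/(0.333)² = 1164 N/m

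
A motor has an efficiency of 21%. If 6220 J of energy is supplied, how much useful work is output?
W_out = η·W_in = 0.21·6220 = 1306.2 J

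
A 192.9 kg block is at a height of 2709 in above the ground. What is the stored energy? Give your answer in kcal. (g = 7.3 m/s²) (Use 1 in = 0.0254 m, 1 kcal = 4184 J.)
Convert to SI: m = 192.9 kg, h = 68.8086 m
PE = mgh = (192.9)(7.3)(68.8086) = 96894.2 J = 23.16 kcal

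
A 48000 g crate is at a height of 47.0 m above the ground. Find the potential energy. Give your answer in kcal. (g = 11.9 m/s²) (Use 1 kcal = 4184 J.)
Convert to SI: m = 48.0 kg, h = 47.0 m
PE = mgh = (48.0)(11.9)(47.0) = 26846.4 J = 6.416 kcal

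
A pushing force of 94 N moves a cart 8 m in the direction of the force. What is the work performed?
W = F·d = (94)(8) = 752.0 J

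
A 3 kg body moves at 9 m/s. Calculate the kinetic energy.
KE = ½mv² = ½(3)(9)² = 121.5 J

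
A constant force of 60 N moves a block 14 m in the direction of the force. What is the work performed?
W = F·d = (60)(14) = 840.0 J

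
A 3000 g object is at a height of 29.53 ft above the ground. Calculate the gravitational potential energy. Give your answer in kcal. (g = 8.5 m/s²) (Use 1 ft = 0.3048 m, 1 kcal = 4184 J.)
Convert to SI: m = 3.0 kg, h = 9.00074 m
PE = mgh = (3.0)(8.5)(9.00074) = 229.519 J = 0.05486 kcal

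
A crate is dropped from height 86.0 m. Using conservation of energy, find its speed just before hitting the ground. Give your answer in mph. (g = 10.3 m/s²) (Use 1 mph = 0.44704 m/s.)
mgh = ½mv² ⇒ v = √(2gh) = √(2·10.3·86.0) = 42.0904 m/s = 94.15 mph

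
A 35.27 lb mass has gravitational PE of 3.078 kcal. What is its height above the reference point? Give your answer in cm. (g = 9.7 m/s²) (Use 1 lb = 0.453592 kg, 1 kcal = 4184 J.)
Convert to SI: m = 15.9982 kg, PE = 12878.4 J
h = PE/(mg) = 12878.4/(15.9982·9.7) = 82.9885 m = 8299 cm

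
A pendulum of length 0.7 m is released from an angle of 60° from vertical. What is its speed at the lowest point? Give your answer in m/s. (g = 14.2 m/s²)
h = L(1 − cosθ) = 0.7(1 − cos60°) = 0.35 m
v = √(2gh) = √(2·14.2·0.35) = 3.153 m/s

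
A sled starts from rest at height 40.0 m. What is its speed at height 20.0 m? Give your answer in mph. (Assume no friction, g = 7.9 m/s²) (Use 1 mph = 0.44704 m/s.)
mgh₁ = mgh₂ + ½mv² ⇒ v = √(2g(h₁−h₂)) = √(2·7.9·20.0) = 17.7764 m/s = 39.76 mph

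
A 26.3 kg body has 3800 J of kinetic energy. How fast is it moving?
v = √(2·KE/m) = √(2·3800/26.3) = 17.0 m/s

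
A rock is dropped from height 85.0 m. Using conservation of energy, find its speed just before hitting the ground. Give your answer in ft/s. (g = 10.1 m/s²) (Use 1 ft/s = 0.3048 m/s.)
mgh = ½mv² ⇒ v = √(2gh) = √(2·10.1·85.0) = 41.4367 m/s = 135.9 ft/s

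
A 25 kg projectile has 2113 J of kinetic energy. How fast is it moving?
v = √(2·KE/m) = √(2·2113/25) = 13.0 m/s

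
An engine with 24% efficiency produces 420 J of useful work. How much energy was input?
W_in = W_out/η = 420/0.24 = 1750 J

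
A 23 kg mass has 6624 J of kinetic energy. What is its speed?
v = √(2·KE/m) = √(2·6624/23) = 24.0 m/s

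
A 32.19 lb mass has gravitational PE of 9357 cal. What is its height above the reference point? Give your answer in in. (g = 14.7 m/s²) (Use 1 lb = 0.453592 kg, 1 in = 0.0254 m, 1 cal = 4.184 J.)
Convert to SI: m = 14.6011 kg, PE = 39149.7 J
h = PE/(mg) = 39149.7/(14.6011·14.7) = 182.4 m = 7181 in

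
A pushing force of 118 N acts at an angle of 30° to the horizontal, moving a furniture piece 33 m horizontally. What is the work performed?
W = F·d·cosθ = (118)(33)cos(30°) = 3372 J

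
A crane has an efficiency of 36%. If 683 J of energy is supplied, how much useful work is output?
W_out = η·W_in = 0.36·683 = 245.88 J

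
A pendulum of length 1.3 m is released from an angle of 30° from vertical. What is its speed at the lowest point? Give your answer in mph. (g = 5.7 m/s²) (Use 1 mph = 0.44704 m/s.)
h = L(1 − cosθ) = 1.3(1 − cos30°) = 0.174167 m
v = √(2gh) = √(2·5.7·0.174167) = 1.40908 m/s = 3.152 mph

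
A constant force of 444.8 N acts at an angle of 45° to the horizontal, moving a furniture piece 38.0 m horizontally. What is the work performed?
W = F·d·cosθ = (444.8)(38.0)cos(45°) = 11950 J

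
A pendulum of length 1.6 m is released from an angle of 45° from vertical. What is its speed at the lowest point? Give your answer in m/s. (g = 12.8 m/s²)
h = L(1 − cosθ) = 1.6(1 − cos45°) = 0.468629 m
v = √(2gh) = √(2·12.8·0.468629) = 3.464 m/s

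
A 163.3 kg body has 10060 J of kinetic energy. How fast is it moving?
v = √(2·KE/m) = √(2·10060/163.3) = 11.1 m/s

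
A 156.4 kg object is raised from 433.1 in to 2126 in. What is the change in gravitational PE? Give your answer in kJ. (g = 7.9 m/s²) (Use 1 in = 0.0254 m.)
Convert to SI: m = 156.4 kg, Δh = 42.9997 m
ΔPE = mgΔh = (156.4)(7.9)(42.9997) = 53128.7 J = 53.13 kJ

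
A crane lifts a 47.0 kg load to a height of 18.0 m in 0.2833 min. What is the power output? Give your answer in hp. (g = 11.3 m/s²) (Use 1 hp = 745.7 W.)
Convert to SI: m = 47.0 kg, h = 18.0 m, t = 16.998 s
P = mgh/t = (47.0)(11.3)(18.0)/16.998 = 562.407 W = 0.7542 hp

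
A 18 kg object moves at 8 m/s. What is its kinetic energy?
KE = ½mv² = ½(18)(8)² = 576.0 J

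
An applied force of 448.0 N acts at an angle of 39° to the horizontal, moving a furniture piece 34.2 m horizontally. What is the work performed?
W = F·d·cosθ = (448.0)(34.2)cos(39°) = 11910 J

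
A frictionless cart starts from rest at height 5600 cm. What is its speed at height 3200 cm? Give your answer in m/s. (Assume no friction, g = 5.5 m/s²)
Convert to SI: h₁−h₂ = 24.0 m
mgh₁ = mgh₂ + ½mv² ⇒ v = √(2g(h₁−h₂)) = √(2·5.5·24.0) = 16.25 m/s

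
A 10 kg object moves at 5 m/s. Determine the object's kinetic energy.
KE = ½mv² = ½(10)(5)² = 125.0 J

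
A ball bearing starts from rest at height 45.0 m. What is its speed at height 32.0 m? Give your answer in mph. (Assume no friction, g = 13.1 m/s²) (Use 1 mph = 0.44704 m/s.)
mgh₁ = mgh₂ + ½mv² ⇒ v = √(2g(h₁−h₂)) = √(2·13.1·13.0) = 18.4554 m/s = 41.28 mph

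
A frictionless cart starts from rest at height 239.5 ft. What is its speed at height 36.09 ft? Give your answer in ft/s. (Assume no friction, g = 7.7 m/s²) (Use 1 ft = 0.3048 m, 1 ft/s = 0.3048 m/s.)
Convert to SI: h₁−h₂ = 61.9994 m
mgh₁ = mgh₂ + ½mv² ⇒ v = √(2g(h₁−h₂)) = √(2·7.7·61.9994) = 30.8997 m/s = 101.4 ft/s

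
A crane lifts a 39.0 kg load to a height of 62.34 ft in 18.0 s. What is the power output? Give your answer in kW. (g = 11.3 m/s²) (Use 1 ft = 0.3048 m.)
Convert to SI: m = 39.0 kg, h = 19.0012 m, t = 18.0 s
P = mgh/t = (39.0)(11.3)(19.0012)/18.0 = 465.213 W = 0.4652 kW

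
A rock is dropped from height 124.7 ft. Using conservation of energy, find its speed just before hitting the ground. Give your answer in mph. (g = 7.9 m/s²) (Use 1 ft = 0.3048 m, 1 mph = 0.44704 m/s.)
Convert to SI: h = 38.0086 m
mgh = ½mv² ⇒ v = √(2gh) = √(2·7.9·38.0086) = 24.5058 m/s = 54.82 mph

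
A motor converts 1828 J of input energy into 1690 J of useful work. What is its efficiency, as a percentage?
η = W_out/W_in = 1690/1828 = 92.45%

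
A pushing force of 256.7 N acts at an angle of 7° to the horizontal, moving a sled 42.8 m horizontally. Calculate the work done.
W = F·d·cosθ = (256.7)(42.8)cos(7°) = 10900 J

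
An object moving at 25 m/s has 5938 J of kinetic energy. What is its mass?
m = 2·KE/v² = 2·5938/(25)² = 19.0 kg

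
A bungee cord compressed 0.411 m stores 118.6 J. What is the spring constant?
k = 2·PE/x² = 2·118.6/(0.411)² = 1404 N/m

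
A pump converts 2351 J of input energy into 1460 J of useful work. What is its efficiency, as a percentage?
η = W_out/W_in = 1460/2351 = 62.1%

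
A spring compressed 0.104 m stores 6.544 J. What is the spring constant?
k = 2·PE/x² = 2·6.544/(0.104)² = 1210 N/m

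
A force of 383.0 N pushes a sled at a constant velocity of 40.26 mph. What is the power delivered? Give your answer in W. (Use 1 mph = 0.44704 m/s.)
Convert to SI: F = 383.0 N, v = 17.9978 m/s
P = Fv = (383.0)(17.9978) = 6893 W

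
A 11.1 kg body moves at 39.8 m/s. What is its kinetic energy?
KE = ½mv² = ½(11.1)(39.8)² = 8791 J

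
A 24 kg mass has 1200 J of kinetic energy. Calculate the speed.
v = √(2·KE/m) = √(2·1200/24) = 10.0 m/s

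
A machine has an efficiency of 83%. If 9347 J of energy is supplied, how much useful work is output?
W_out = η·W_in = 0.83·9347 = 7758.01 J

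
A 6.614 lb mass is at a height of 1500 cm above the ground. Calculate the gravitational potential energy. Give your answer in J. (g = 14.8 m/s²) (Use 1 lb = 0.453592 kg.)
Convert to SI: m = 3.00006 kg, h = 15.0 m
PE = mgh = (3.00006)(14.8)(15.0) = 666.0 J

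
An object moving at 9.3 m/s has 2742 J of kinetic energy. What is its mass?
m = 2·KE/v² = 2·2742/(9.3)² = 63.41 kg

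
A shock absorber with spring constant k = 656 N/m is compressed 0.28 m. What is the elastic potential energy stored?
PE = ½kx² = ½(656)(0.28)² = 25.72 J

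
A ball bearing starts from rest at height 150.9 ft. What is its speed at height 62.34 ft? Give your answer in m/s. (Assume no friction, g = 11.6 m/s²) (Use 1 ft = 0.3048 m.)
Convert to SI: h₁−h₂ = 26.9931 m
mgh₁ = mgh₂ + ½mv² ⇒ v = √(2g(h₁−h₂)) = √(2·11.6·26.9931) = 25.02 m/s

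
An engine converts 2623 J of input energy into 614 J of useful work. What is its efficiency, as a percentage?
η = W_out/W_in = 614/2623 = 23.41%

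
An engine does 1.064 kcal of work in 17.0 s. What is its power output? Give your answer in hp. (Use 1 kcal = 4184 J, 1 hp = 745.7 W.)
Convert to SI: W = 4451.78 J, t = 17.0 s
P = W/t = 4451.78/17.0 = 261.869 W = 0.3512 hp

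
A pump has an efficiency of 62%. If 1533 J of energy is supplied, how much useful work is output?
W_out = η·W_in = 0.62·1533 = 950.46 J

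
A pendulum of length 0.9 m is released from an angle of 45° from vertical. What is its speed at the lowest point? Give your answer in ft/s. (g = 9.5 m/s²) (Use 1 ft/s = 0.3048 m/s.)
h = L(1 − cosθ) = 0.9(1 − cos45°) = 0.263604 m
v = √(2gh) = √(2·9.5·0.263604) = 2.23796 m/s = 7.342 ft/s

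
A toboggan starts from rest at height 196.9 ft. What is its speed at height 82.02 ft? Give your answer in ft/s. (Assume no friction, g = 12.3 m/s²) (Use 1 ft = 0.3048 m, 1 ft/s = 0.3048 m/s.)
Convert to SI: h₁−h₂ = 35.0154 m
mgh₁ = mgh₂ + ½mv² ⇒ v = √(2g(h₁−h₂)) = √(2·12.3·35.0154) = 29.3493 m/s = 96.29 ft/s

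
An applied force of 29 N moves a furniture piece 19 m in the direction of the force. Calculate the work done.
W = F·d = (29)(19) = 551.0 J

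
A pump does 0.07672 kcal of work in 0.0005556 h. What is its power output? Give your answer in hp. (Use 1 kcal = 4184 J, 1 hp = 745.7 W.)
Convert to SI: W = 320.996 J, t = 2.00016 s
P = W/t = 320.996/2.00016 = 160.485 W = 0.2152 hp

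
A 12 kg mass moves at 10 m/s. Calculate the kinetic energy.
KE = ½mv² = ½(12)(10)² = 600.0 J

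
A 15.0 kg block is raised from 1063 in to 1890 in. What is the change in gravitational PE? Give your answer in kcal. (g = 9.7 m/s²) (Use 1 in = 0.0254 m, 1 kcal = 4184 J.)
Convert to SI: m = 15.0 kg, Δh = 21.0058 m
ΔPE = mgΔh = (15.0)(9.7)(21.0058) = 3056.34 J = 0.7305 kcal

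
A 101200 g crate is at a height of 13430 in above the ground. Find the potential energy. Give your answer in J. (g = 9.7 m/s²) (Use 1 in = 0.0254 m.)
Convert to SI: m = 101.2 kg, h = 341.122 m
PE = mgh = (101.2)(9.7)(341.122) = 334900 J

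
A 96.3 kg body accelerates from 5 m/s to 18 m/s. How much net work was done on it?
W = ΔKE = ½m(v₂² − v₁²) = ½(96.3)(18² − 5²) = 14396.85 J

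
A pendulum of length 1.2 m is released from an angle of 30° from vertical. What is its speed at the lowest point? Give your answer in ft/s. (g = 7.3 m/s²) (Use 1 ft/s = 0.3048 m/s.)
h = L(1 − cosθ) = 1.2(1 − cos30°) = 0.16077 m
v = √(2gh) = √(2·7.3·0.16077) = 1.53207 m/s = 5.026 ft/s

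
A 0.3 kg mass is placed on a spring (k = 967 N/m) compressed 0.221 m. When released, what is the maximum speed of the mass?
½kx² = ½mv² ⇒ v = x√(k/m) = (0.221)√(967/0.3) = 12.55 m/s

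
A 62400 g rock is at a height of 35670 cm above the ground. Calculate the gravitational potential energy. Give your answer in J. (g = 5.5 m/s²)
Convert to SI: m = 62.4 kg, h = 356.7 m
PE = mgh = (62.4)(5.5)(356.7) = 122400 J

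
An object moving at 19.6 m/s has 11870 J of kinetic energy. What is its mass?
m = 2·KE/v² = 2·11870/(19.6)² = 61.8 kg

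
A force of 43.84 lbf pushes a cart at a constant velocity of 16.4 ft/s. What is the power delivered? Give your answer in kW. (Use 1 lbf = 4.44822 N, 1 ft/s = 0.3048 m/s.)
Convert to SI: F = 195.01 N, v = 4.99872 m/s
P = Fv = (195.01)(4.99872) = 974.8 W = 0.9748 kW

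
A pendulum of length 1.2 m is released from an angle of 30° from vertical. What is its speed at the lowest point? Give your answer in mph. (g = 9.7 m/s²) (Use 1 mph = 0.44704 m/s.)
h = L(1 − cosθ) = 1.2(1 − cos30°) = 0.16077 m
v = √(2gh) = √(2·9.7·0.16077) = 1.76605 m/s = 3.951 mph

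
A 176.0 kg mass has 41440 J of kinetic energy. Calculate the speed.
v = √(2·KE/m) = √(2·41440/176.0) = 21.7 m/s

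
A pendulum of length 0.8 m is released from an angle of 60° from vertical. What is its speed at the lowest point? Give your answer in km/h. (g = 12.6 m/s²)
h = L(1 − cosθ) = 0.8(1 − cos60°) = 0.4 m
v = √(2gh) = √(2·12.6·0.4) = 3.1749 m/s = 11.43 km/h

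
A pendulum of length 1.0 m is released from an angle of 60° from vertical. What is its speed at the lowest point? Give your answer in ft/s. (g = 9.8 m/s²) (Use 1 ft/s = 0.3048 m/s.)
h = L(1 − cosθ) = 1.0(1 − cos60°) = 0.5 m
v = √(2gh) = √(2·9.8·0.5) = 3.1305 m/s = 10.27 ft/s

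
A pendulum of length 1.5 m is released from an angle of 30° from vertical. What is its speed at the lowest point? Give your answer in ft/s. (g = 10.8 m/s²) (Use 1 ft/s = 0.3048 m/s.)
h = L(1 − cosθ) = 1.5(1 − cos30°) = 0.200962 m
v = √(2gh) = √(2·10.8·0.200962) = 2.08345 m/s = 6.835 ft/s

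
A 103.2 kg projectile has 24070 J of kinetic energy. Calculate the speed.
v = √(2·KE/m) = √(2·24070/103.2) = 21.6 m/s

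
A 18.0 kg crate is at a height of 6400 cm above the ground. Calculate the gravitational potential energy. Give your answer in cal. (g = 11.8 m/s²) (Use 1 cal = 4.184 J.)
Convert to SI: m = 18.0 kg, h = 64.0 m
PE = mgh = (18.0)(11.8)(64.0) = 13593.6 J = 3249 cal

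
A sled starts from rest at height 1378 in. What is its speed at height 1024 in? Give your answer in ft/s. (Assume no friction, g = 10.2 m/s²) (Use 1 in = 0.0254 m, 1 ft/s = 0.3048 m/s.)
Convert to SI: h₁−h₂ = 8.9916 m
mgh₁ = mgh₂ + ½mv² ⇒ v = √(2g(h₁−h₂)) = √(2·10.2·8.9916) = 13.5436 m/s = 44.43 ft/s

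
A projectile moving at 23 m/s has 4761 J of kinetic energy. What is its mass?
m = 2·KE/v² = 2·4761/(23)² = 18.0 kg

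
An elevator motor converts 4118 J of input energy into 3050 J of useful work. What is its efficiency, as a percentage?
η = W_out/W_in = 3050/4118 = 74.07%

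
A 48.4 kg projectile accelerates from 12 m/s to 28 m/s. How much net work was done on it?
W = ΔKE = ½m(v₂² − v₁²) = ½(48.4)(28² − 12²) = 15488.0 J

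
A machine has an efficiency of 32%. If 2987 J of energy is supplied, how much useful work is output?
W_out = η·W_in = 0.32·2987 = 955.84 J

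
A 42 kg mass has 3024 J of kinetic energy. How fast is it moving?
v = √(2·KE/m) = √(2·3024/42) = 12.0 m/s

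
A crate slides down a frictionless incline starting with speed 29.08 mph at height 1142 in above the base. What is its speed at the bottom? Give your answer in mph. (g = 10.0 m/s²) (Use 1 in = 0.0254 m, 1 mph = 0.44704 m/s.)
Convert to SI: v₀ = 12.9999 m/s, h = 29.0068 m
½mv₀² + mgh = ½mv² ⇒ v = √(v₀² + 2gh) = √(12.9999² + 2·10.0·29.0068) = 27.3703 m/s = 61.23 mph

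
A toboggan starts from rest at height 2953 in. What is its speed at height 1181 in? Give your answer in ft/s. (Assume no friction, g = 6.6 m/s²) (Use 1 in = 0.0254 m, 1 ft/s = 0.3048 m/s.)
Convert to SI: h₁−h₂ = 45.0088 m
mgh₁ = mgh₂ + ½mv² ⇒ v = √(2g(h₁−h₂)) = √(2·6.6·45.0088) = 24.3745 m/s = 79.97 ft/s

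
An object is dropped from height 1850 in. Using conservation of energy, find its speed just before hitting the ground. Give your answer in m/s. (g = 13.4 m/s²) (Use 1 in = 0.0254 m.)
Convert to SI: h = 46.99 m
mgh = ½mv² ⇒ v = √(2gh) = √(2·13.4·46.99) = 35.49 m/s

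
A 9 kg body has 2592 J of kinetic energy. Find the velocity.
v = √(2·KE/m) = √(2·2592/9) = 24.0 m/s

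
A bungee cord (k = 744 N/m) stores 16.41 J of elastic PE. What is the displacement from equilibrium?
x = √(2·PE/k) = √(2·16.41/744) = 0.21 m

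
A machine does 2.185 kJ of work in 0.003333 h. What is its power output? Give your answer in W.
Convert to SI: W = 2185.0 J, t = 11.9988 s
P = W/t = 2185.0/11.9988 = 182.1 W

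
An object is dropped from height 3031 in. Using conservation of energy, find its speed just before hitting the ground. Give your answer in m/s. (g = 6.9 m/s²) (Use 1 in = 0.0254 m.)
Convert to SI: h = 76.9874 m
mgh = ½mv² ⇒ v = √(2gh) = √(2·6.9·76.9874) = 32.59 m/s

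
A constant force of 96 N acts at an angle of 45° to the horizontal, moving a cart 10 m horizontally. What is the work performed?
W = F·d·cosθ = (96)(10)cos(45°) = 678.8 J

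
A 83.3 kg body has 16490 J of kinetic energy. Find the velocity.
v = √(2·KE/m) = √(2·16490/83.3) = 19.9 m/s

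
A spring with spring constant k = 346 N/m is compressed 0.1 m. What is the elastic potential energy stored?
PE = ½kx² = ½(346)(0.1)² = 1.73 J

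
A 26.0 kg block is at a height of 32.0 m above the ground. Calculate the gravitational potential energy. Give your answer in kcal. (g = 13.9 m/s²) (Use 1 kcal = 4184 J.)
PE = mgh = (26.0)(13.9)(32.0) = 11564.8 J = 2.764 kcal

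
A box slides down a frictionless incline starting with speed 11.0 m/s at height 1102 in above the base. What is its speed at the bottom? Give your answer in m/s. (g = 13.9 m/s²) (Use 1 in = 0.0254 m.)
Convert to SI: v₀ = 11.0 m/s, h = 27.9908 m
½mv₀² + mgh = ½mv² ⇒ v = √(v₀² + 2gh) = √(11.0² + 2·13.9·27.9908) = 29.99 m/s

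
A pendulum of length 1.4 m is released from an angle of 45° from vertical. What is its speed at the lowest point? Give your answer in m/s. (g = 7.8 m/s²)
h = L(1 − cosθ) = 1.4(1 − cos45°) = 0.410051 m
v = √(2gh) = √(2·7.8·0.410051) = 2.529 m/s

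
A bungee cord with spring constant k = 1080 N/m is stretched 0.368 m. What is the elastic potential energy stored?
PE = ½kx² = ½(1080)(0.368)² = 73.13 J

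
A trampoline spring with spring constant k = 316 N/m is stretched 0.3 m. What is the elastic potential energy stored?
PE = ½kx² = ½(316)(0.3)² = 14.22 J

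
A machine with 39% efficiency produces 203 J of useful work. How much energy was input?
W_in = W_out/η = 203/0.39 = 520.5 J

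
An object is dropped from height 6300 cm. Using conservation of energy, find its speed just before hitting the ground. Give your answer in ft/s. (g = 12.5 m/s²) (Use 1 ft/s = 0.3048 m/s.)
Convert to SI: h = 63.0 m
mgh = ½mv² ⇒ v = √(2gh) = √(2·12.5·63.0) = 39.6863 m/s = 130.2 ft/s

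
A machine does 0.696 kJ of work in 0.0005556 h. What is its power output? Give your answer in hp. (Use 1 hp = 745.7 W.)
Convert to SI: W = 696.0 J, t = 2.00016 s
P = W/t = 696.0/2.00016 = 347.972 W = 0.4666 hp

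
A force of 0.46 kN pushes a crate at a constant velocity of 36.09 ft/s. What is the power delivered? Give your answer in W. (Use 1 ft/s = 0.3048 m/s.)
Convert to SI: F = 460.0 N, v = 11.0002 m/s
P = Fv = (460.0)(11.0002) = 5060 W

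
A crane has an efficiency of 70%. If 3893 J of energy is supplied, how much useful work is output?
W_out = η·W_in = 0.7·3893 = 2725.1 J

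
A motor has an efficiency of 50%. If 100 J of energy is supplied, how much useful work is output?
W_out = η·W_in = 0.5·100 = 50.0 J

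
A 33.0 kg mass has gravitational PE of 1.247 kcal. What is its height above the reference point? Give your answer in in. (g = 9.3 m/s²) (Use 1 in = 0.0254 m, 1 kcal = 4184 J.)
Convert to SI: m = 33.0 kg, PE = 5217.45 J
h = PE/(mg) = 5217.45/(33.0·9.3) = 17.0005 m = 669.3 in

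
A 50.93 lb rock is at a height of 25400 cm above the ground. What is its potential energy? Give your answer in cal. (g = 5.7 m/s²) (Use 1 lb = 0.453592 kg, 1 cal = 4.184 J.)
Convert to SI: m = 23.1014 kg, h = 254.0 m
PE = mgh = (23.1014)(5.7)(254.0) = 33446.3 J = 7994 cal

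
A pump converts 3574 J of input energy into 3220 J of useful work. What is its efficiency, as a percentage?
η = W_out/W_in = 3220/3574 = 90.1%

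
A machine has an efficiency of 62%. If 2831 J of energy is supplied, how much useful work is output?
W_out = η·W_in = 0.62·2831 = 1755.22 J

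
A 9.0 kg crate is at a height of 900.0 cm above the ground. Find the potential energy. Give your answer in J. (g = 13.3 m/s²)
Convert to SI: m = 9.0 kg, h = 9.0 m
PE = mgh = (9.0)(13.3)(9.0) = 1077 J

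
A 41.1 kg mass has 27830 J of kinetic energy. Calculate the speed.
v = √(2·KE/m) = √(2·27830/41.1) = 36.8 m/s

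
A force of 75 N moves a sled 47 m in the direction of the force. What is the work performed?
W = F·d = (75)(47) = 3525 J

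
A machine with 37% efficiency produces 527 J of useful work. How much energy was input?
W_in = W_out/η = 527/0.37 = 1424 J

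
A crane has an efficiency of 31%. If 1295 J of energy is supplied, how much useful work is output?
W_out = η·W_in = 0.31·1295 = 401.45 J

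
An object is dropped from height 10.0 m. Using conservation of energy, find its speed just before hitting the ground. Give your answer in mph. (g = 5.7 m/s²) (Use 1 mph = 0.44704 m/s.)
mgh = ½mv² ⇒ v = √(2gh) = √(2·5.7·10.0) = 10.6771 m/s = 23.88 mph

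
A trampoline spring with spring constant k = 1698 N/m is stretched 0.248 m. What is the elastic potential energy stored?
PE = ½kx² = ½(1698)(0.248)² = 52.22 J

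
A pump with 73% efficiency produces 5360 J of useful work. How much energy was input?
W_in = W_out/η = 5360/0.73 = 7342 J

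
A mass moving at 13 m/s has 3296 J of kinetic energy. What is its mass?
m = 2·KE/v² = 2·3296/(13)² = 39.01 kg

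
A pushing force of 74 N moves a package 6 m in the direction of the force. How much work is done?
W = F·d = (74)(6) = 444.0 J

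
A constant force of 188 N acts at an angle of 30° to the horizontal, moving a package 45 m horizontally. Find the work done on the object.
W = F·d·cosθ = (188)(45)cos(30°) = 7327 J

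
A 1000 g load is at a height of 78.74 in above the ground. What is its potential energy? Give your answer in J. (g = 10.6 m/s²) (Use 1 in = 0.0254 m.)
Convert to SI: m = 1.0 kg, h = 2.0 m
PE = mgh = (1.0)(10.6)(2.0) = 21.2 J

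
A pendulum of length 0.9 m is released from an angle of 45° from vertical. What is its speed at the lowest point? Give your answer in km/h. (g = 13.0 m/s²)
h = L(1 − cosθ) = 0.9(1 − cos45°) = 0.263604 m
v = √(2gh) = √(2·13.0·0.263604) = 2.61796 m/s = 9.425 km/h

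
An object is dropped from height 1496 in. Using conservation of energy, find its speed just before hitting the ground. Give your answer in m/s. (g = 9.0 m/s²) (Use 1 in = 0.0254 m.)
Convert to SI: h = 37.9984 m
mgh = ½mv² ⇒ v = √(2gh) = √(2·9.0·37.9984) = 26.15 m/s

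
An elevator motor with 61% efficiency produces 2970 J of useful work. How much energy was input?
W_in = W_out/η = 2970/0.61 = 4869 J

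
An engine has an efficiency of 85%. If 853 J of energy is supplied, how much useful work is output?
W_out = η·W_in = 0.85·853 = 725.05 J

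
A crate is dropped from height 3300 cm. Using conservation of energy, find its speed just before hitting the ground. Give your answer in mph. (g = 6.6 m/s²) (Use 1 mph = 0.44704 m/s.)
Convert to SI: h = 33.0 m
mgh = ½mv² ⇒ v = √(2gh) = √(2·6.6·33.0) = 20.871 m/s = 46.69 mph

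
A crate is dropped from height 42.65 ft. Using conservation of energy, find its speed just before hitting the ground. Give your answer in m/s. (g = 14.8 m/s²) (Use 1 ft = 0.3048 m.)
Convert to SI: h = 12.9997 m
mgh = ½mv² ⇒ v = √(2gh) = √(2·14.8·12.9997) = 19.62 m/s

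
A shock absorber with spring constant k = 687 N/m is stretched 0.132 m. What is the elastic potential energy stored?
PE = ½kx² = ½(687)(0.132)² = 5.985 J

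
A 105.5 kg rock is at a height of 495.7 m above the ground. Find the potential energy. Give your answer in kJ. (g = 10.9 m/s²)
PE = mgh = (105.5)(10.9)(495.7) = 570030 J = 570.0 kJ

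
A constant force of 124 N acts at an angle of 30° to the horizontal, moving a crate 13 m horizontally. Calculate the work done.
W = F·d·cosθ = (124)(13)cos(30°) = 1396 J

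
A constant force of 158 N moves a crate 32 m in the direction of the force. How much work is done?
W = F·d = (158)(32) = 5056 J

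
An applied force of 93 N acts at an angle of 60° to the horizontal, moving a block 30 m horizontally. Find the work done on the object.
W = F·d·cosθ = (93)(30)cos(60°) = 1395 J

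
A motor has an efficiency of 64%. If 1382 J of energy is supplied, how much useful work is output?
W_out = η·W_in = 0.64·1382 = 884.48 J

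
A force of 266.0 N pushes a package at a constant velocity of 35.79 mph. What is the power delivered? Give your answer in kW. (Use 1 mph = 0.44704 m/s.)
Convert to SI: F = 266.0 N, v = 15.9996 m/s
P = Fv = (266.0)(15.9996) = 4255.88 W = 4.256 kW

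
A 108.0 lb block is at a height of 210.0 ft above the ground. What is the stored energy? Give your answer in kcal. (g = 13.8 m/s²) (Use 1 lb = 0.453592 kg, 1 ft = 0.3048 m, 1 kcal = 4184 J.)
Convert to SI: m = 48.9879 kg, h = 64.008 m
PE = mgh = (48.9879)(13.8)(64.008) = 43271.6 J = 10.34 kcal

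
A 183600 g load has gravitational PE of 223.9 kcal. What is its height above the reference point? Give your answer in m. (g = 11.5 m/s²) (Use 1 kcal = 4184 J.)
Convert to SI: m = 183.6 kg, PE = 936798 J
h = PE/(mg) = 936798/(183.6·11.5) = 443.7 m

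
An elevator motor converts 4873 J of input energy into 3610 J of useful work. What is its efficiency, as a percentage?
η = W_out/W_in = 3610/4873 = 74.08%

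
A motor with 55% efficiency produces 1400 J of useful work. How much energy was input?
W_in = W_out/η = 1400/0.55 = 2545 J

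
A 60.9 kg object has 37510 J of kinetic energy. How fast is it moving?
v = √(2·KE/m) = √(2·37510/60.9) = 35.1 m/s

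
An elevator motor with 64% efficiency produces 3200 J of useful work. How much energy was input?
W_in = W_out/η = 3200/0.64 = 5000 J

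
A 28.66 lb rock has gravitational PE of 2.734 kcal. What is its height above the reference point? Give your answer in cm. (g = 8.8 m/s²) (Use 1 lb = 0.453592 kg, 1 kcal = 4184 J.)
Convert to SI: m = 12.9999 kg, PE = 11439.1 J
h = PE/(mg) = 11439.1/(12.9999·8.8) = 99.9922 m = 9999 cm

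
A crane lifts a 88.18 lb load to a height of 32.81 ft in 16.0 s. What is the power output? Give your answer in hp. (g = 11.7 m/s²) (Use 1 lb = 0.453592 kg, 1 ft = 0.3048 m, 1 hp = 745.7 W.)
Convert to SI: m = 39.9977 kg, h = 10.0005 m, t = 16.0 s
P = mgh/t = (39.9977)(11.7)(10.0005)/16.0 = 292.498 W = 0.3922 hp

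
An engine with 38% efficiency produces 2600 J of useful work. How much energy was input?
W_in = W_out/η = 2600/0.38 = 6842 J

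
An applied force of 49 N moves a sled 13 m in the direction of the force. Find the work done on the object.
W = F·d = (49)(13) = 637.0 J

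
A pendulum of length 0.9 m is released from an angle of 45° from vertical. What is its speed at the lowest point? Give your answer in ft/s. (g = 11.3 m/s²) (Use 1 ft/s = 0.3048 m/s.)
h = L(1 − cosθ) = 0.9(1 − cos45°) = 0.263604 m
v = √(2gh) = √(2·11.3·0.263604) = 2.44079 m/s = 8.008 ft/s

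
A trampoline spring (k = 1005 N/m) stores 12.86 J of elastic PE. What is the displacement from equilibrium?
x = √(2·PE/k) = √(2·12.86/1005) = 0.16 m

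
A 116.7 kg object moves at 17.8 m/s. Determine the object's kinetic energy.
KE = ½mv² = ½(116.7)(17.8)² = 18490 J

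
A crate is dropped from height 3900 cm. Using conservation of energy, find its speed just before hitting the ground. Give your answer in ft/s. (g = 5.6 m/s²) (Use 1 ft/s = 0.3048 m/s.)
Convert to SI: h = 39.0 m
mgh = ½mv² ⇒ v = √(2gh) = √(2·5.6·39.0) = 20.8998 m/s = 68.57 ft/s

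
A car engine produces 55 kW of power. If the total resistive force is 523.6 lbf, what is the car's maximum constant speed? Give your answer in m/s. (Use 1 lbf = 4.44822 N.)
Convert to SI: F = 2329.09 N
P = Fv ⇒ v = P/F = 55000 W/2329.09 N = 23.61 m/s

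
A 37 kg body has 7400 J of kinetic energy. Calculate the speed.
v = √(2·KE/m) = √(2·7400/37) = 20.0 m/s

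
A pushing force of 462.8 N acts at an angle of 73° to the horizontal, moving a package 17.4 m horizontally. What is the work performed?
W = F·d·cosθ = (462.8)(17.4)cos(73°) = 2354 J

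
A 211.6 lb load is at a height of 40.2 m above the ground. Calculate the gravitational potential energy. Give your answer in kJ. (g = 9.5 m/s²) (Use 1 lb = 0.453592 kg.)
Convert to SI: m = 95.9801 kg, h = 40.2 m
PE = mgh = (95.9801)(9.5)(40.2) = 36654.8 J = 36.65 kJ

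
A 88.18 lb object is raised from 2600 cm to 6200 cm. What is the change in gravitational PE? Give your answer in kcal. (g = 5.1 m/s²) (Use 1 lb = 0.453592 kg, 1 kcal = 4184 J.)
Convert to SI: m = 39.9977 kg, Δh = 36.0 m
ΔPE = mgΔh = (39.9977)(5.1)(36.0) = 7343.59 J = 1.755 kcal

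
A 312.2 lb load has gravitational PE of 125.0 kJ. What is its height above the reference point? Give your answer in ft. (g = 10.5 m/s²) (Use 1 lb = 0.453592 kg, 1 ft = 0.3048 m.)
Convert to SI: m = 141.611 kg, PE = 125000 J
h = PE/(mg) = 125000/(141.611·10.5) = 84.0664 m = 275.8 ft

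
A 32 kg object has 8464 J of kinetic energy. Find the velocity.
v = √(2·KE/m) = √(2·8464/32) = 23.0 m/s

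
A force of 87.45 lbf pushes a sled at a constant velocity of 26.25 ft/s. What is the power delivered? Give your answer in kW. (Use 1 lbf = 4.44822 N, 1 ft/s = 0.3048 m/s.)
Convert to SI: F = 388.997 N, v = 8.001 m/s
P = Fv = (388.997)(8.001) = 3112.36 W = 3.112 kW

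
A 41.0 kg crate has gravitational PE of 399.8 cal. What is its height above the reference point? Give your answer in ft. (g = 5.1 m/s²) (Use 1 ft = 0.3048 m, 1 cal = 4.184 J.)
Convert to SI: m = 41.0 kg, PE = 1672.76 J
h = PE/(mg) = 1672.76/(41.0·5.1) = 7.99982 m = 26.25 ft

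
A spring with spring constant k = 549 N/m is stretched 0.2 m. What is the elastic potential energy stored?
PE = ½kx² = ½(549)(0.2)² = 10.98 J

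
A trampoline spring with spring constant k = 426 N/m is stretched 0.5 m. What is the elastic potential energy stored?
PE = ½kx² = ½(426)(0.5)² = 53.25 J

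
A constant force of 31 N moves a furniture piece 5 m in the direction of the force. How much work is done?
W = F·d = (31)(5) = 155.0 J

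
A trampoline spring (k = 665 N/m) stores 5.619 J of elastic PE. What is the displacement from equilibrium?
x = √(2·PE/k) = √(2·5.619/665) = 0.13 m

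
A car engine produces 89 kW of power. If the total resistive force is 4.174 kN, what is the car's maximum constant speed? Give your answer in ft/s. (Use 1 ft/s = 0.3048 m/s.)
Convert to SI: F = 4174.0 N
P = Fv ⇒ v = P/F = 89000 W/4174.0 N = 21.3225 m/s = 69.96 ft/s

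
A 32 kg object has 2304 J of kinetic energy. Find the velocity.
v = √(2·KE/m) = √(2·2304/32) = 12.0 m/s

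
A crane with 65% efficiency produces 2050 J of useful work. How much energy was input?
W_in = W_out/η = 2050/0.65 = 3154 J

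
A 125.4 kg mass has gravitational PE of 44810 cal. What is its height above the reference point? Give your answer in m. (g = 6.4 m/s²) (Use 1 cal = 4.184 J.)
Convert to SI: m = 125.4 kg, PE = 187485 J
h = PE/(mg) = 187485/(125.4·6.4) = 233.6 m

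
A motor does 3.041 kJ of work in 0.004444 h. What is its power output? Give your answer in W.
Convert to SI: W = 3041.0 J, t = 15.9984 s
P = W/t = 3041.0/15.9984 = 190.1 W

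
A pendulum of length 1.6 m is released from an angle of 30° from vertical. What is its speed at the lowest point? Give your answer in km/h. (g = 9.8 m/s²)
h = L(1 − cosθ) = 1.6(1 − cos30°) = 0.214359 m
v = √(2gh) = √(2·9.8·0.214359) = 2.04974 m/s = 7.379 km/h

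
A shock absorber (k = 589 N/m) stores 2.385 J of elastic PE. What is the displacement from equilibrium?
x = √(2·PE/k) = √(2·2.385/589) = 0.08999 m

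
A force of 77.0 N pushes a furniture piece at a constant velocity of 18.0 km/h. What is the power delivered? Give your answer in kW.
Convert to SI: F = 77.0 N, v = 5.0 m/s
P = Fv = (77.0)(5.0) = 385.0 W = 0.385 kW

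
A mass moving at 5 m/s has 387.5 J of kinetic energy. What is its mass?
m = 2·KE/v² = 2·387.5/(5)² = 31.0 kg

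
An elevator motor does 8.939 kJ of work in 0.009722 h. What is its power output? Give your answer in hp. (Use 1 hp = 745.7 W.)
Convert to SI: W = 8939.0 J, t = 34.9992 s
P = W/t = 8939.0/34.9992 = 255.406 W = 0.3425 hp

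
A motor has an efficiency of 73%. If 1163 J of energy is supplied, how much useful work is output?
W_out = η·W_in = 0.73·1163 = 848.99 J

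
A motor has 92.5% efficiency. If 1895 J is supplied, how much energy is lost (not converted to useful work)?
W_lost = W_in(1 − η) = 1895·(1 − 0.925) = 142.1 J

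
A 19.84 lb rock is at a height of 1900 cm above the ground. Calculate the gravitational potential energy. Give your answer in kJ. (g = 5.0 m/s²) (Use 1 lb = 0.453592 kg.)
Convert to SI: m = 8.99927 kg, h = 19.0 m
PE = mgh = (8.99927)(5.0)(19.0) = 854.93 J = 0.8549 kJ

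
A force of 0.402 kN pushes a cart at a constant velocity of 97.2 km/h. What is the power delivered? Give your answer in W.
Convert to SI: F = 402.0 N, v = 27.0 m/s
P = Fv = (402.0)(27.0) = 10850 W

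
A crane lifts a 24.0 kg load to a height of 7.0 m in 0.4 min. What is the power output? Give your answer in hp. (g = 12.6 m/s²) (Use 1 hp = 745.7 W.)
Convert to SI: m = 24.0 kg, h = 7.0 m, t = 24.0 s
P = mgh/t = (24.0)(12.6)(7.0)/24.0 = 88.2 W = 0.1183 hp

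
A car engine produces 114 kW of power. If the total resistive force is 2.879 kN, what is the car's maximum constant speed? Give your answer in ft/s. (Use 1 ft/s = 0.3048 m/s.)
Convert to SI: F = 2879.0 N
P = Fv ⇒ v = P/F = 114000 W/2879.0 N = 39.5971 m/s = 129.9 ft/s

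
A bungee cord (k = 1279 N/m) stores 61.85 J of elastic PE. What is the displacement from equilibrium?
x = √(2·PE/k) = √(2·61.85/1279) = 0.311 m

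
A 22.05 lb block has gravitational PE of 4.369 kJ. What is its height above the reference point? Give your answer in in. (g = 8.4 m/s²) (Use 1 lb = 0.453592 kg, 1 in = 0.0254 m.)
Convert to SI: m = 10.0017 kg, PE = 4369.0 J
h = PE/(mg) = 4369.0/(10.0017·8.4) = 52.003 m = 2047 in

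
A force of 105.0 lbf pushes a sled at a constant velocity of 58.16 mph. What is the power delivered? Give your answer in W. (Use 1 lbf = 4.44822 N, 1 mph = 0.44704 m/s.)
Convert to SI: F = 467.063 N, v = 25.9998 m/s
P = Fv = (467.063)(25.9998) = 12140 W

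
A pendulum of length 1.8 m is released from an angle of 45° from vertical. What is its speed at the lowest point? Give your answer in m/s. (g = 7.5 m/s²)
h = L(1 − cosθ) = 1.8(1 − cos45°) = 0.527208 m
v = √(2gh) = √(2·7.5·0.527208) = 2.812 m/s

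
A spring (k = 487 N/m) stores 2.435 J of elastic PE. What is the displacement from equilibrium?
x = √(2·PE/k) = √(2·2.435/487) = 0.1 m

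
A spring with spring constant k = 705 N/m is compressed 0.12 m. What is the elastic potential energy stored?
PE = ½kx² = ½(705)(0.12)² = 5.076 J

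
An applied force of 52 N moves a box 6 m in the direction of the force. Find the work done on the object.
W = F·d = (52)(6) = 312.0 J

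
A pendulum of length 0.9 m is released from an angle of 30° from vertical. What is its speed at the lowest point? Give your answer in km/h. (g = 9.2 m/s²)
h = L(1 − cosθ) = 0.9(1 − cos30°) = 0.120577 m
v = √(2gh) = √(2·9.2·0.120577) = 1.4895 m/s = 5.362 km/h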